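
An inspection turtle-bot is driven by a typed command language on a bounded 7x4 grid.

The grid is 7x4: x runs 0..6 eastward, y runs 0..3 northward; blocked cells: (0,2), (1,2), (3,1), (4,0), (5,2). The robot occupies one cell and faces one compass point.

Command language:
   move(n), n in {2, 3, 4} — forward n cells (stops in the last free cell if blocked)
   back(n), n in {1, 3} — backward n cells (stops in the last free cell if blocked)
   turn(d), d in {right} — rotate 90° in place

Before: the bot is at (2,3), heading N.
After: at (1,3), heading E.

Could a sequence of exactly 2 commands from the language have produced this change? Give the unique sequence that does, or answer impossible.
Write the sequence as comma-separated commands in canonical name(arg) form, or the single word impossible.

key: position moved to (1,3) AND the heading swung to E — translation plus rotation needed
initial: at (2,3), heading N
[1] after turn(right): at (2,3), heading E
[2] after back(1): at (1,3), heading E
no other 2-command option fits: unique.

turn(right), back(1)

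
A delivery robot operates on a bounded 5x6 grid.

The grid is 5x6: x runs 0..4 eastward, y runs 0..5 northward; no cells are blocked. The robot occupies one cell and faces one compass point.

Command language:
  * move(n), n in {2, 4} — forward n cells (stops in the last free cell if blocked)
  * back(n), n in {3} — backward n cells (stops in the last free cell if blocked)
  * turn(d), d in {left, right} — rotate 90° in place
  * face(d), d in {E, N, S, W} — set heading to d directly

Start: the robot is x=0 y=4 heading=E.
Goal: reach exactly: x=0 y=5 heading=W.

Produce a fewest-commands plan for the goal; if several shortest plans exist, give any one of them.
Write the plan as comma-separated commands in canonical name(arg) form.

start: x=0 y=4 heading=E
1. turn(right) → x=0 y=4 heading=S
2. back(3) → x=0 y=5 heading=S
3. turn(right) → x=0 y=5 heading=W
nothing shorter than 3 reaches the goal.

turn(right), back(3), turn(right)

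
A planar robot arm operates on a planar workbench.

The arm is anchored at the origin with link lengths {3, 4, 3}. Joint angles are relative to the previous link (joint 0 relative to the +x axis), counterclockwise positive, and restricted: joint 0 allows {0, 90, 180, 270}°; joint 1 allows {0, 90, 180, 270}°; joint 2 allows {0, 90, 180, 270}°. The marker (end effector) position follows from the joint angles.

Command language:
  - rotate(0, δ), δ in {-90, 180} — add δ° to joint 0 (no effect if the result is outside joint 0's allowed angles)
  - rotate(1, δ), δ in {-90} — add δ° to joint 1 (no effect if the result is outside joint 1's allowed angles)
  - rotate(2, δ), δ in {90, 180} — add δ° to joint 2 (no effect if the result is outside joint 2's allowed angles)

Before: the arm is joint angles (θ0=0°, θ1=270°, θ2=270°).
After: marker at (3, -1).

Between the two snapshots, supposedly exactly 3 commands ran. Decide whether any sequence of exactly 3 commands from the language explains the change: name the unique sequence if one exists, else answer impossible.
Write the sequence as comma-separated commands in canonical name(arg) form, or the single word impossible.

from: joint angles (θ0=0°, θ1=270°, θ2=270°)
t=1 rotate(2, 90) ⇒ joint angles (θ0=0°, θ1=270°, θ2=0°)
t=2 rotate(2, 90) ⇒ joint angles (θ0=0°, θ1=270°, θ2=90°)
t=3 rotate(2, 90) ⇒ joint angles (θ0=0°, θ1=270°, θ2=180°)
uniquely the one of 125 3-step routes that fits.

rotate(2, 90), rotate(2, 90), rotate(2, 90)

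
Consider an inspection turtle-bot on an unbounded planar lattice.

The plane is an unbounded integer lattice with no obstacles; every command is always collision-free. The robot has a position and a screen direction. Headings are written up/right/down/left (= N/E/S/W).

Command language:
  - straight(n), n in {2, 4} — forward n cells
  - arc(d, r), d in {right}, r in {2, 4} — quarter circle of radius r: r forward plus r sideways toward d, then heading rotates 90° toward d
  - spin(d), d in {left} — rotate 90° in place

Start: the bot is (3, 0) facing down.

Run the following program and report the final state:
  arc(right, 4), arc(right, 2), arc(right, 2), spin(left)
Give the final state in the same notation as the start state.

(-1, 0) facing up

initial: (3, 0) facing down
1. arc(right, 4) → (-1, -4) facing left
2. arc(right, 2) → (-3, -2) facing up
3. arc(right, 2) → (-1, 0) facing right
4. spin(left) → (-1, 0) facing up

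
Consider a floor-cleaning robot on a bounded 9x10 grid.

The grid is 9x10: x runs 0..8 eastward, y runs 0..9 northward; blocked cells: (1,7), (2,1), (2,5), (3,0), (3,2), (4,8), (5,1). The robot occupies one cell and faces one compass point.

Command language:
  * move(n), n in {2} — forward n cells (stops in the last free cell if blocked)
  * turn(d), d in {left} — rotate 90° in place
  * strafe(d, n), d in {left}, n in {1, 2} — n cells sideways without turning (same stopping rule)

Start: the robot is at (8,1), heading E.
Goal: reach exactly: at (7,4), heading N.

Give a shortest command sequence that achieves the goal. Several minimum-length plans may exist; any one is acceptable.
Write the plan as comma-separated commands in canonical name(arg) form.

strafe(left, 2), strafe(left, 1), turn(left), strafe(left, 1)

begin: at (8,1), heading E
[1] after strafe(left, 2): at (8,3), heading E
[2] after strafe(left, 1): at (8,4), heading E
[3] after turn(left): at (8,4), heading N
[4] after strafe(left, 1): at (7,4), heading N
nothing shorter than 4 reaches the goal.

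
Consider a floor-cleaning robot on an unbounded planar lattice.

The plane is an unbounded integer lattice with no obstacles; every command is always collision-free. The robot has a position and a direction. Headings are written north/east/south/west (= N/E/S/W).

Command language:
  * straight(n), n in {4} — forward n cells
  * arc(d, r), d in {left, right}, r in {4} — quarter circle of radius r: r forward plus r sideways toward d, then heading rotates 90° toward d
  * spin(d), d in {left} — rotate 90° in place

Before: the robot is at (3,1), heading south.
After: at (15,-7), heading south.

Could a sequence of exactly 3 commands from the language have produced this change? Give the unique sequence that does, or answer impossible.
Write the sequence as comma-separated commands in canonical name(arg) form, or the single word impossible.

arc(left, 4), straight(4), arc(right, 4)

key: order matters: swapping arc(left, 4) and arc(right, 4) lands elsewhere
initial: at (3,1), heading south
step 1 (arc(left, 4)): at (7,-3), heading east
step 2 (straight(4)): at (11,-3), heading east
step 3 (arc(right, 4)): at (15,-7), heading south
all 64 alternatives checked — unique.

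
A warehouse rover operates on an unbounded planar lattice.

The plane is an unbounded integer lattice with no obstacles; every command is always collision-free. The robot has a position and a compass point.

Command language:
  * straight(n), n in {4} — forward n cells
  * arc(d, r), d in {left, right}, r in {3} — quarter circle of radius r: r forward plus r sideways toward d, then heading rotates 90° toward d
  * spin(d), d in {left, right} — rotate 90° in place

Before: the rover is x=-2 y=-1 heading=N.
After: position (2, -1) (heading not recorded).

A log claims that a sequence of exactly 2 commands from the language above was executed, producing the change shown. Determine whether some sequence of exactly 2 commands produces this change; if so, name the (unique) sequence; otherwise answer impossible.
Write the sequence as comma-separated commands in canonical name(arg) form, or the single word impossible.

spin(right), straight(4)

key: running straight(4) before spin(right) would end elsewhere — order is forced
t0: x=-2 y=-1 heading=N
step 1 (spin(right)): x=-2 y=-1 heading=E
step 2 (straight(4)): x=2 y=-1 heading=E
no rival 2-sequence matches.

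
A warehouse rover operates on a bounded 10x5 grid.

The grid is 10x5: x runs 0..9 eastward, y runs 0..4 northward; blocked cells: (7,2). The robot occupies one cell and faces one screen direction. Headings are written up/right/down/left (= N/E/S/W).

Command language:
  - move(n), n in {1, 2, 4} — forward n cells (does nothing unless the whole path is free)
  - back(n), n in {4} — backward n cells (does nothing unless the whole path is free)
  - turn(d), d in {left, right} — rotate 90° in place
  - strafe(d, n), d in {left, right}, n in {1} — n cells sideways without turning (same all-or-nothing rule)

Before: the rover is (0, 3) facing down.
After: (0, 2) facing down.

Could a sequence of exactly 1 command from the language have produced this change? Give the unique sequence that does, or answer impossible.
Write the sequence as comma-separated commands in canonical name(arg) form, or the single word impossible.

key: heading stays S — the single command does not turn
start: (0, 3) facing down
t=1 move(1) ⇒ (0, 2) facing down
no rival 1-sequence matches.

move(1)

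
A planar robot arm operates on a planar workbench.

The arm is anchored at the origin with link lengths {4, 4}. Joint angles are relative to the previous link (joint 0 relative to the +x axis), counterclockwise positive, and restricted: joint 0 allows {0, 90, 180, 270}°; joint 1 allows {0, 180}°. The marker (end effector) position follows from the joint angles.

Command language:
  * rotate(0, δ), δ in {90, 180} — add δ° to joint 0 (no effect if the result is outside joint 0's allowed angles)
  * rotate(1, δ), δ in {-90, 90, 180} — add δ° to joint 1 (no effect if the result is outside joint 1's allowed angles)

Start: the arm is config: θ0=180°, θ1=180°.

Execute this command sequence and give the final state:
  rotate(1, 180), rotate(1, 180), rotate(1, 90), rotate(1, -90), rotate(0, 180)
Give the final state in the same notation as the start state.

from: config: θ0=180°, θ1=180°
1. rotate(1, 180) → config: θ0=180°, θ1=0°
2. rotate(1, 180) → config: θ0=180°, θ1=180°
3. rotate(1, 90) → config: θ0=180°, θ1=180°
4. rotate(1, -90) → config: θ0=180°, θ1=180°
5. rotate(0, 180) → config: θ0=0°, θ1=180°

config: θ0=0°, θ1=180°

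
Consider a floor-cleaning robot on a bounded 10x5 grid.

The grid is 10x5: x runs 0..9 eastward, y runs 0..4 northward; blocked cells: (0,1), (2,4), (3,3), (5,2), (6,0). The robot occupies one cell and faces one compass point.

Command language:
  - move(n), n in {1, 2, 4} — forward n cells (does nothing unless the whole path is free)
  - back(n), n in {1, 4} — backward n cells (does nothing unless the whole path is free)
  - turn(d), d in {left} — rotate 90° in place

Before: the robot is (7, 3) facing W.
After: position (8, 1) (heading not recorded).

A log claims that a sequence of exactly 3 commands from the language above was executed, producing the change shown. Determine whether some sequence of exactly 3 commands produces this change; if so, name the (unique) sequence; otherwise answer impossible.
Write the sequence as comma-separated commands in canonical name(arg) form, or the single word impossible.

key: running move(2) before back(1) would end elsewhere — order is forced
initial: (7, 3) facing W
1. back(1) → (8, 3) facing W
2. turn(left) → (8, 3) facing S
3. move(2) → (8, 1) facing S
no rival 3-sequence matches.

back(1), turn(left), move(2)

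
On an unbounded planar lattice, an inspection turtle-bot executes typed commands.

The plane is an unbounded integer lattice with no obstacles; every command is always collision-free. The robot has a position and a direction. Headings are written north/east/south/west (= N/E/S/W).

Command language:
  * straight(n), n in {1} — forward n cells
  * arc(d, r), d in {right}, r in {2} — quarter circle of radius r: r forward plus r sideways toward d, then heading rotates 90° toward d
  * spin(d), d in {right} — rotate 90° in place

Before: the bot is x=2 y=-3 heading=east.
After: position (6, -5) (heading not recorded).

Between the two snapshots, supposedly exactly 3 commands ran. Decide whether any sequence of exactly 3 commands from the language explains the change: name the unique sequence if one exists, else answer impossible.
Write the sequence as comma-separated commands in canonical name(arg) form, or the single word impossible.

straight(1), straight(1), arc(right, 2)

key: order matters: swapping straight(1) and arc(right, 2) lands elsewhere
start: x=2 y=-3 heading=east
step 1 (straight(1)): x=3 y=-3 heading=east
step 2 (straight(1)): x=4 y=-3 heading=east
step 3 (arc(right, 2)): x=6 y=-5 heading=south
all 27 alternatives checked — unique.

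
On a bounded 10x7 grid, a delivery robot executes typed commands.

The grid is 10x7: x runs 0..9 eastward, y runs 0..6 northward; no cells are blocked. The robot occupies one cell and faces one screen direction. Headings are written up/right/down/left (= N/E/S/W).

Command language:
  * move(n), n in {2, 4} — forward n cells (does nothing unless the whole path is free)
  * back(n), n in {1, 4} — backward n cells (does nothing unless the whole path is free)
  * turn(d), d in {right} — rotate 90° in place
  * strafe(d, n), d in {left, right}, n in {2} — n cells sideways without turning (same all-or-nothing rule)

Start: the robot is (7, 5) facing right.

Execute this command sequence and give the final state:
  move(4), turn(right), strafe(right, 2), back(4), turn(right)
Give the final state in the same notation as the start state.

begin: (7, 5) facing right
t=1 move(4) ⇒ (7, 5) facing right
t=2 turn(right) ⇒ (7, 5) facing down
t=3 strafe(right, 2) ⇒ (5, 5) facing down
t=4 back(4) ⇒ (5, 5) facing down
t=5 turn(right) ⇒ (5, 5) facing left

(5, 5) facing left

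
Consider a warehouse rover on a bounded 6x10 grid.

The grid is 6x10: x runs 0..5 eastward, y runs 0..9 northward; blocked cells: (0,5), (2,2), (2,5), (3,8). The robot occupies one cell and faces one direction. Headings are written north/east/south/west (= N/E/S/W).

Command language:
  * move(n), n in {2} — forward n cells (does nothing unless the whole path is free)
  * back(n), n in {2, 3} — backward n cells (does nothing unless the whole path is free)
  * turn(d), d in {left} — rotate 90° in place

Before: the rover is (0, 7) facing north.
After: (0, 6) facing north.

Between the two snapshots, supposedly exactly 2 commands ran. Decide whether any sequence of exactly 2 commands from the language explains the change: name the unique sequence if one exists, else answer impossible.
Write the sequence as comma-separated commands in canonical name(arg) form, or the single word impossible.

key: still facing N at the end — nothing in the sequence rotates
initial: (0, 7) facing north
1. move(2) → (0, 9) facing north
2. back(3) → (0, 6) facing north
all 16 alternatives checked — unique.

move(2), back(3)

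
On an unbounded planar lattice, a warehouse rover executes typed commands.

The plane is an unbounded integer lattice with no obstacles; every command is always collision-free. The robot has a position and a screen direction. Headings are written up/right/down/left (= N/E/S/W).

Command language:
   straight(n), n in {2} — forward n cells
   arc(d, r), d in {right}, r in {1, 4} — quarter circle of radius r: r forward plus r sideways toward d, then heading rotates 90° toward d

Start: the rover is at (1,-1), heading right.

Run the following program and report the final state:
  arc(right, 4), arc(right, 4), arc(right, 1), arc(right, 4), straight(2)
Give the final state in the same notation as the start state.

from: at (1,-1), heading right
[1] after arc(right, 4): at (5,-5), heading down
[2] after arc(right, 4): at (1,-9), heading left
[3] after arc(right, 1): at (0,-8), heading up
[4] after arc(right, 4): at (4,-4), heading right
[5] after straight(2): at (6,-4), heading right

at (6,-4), heading right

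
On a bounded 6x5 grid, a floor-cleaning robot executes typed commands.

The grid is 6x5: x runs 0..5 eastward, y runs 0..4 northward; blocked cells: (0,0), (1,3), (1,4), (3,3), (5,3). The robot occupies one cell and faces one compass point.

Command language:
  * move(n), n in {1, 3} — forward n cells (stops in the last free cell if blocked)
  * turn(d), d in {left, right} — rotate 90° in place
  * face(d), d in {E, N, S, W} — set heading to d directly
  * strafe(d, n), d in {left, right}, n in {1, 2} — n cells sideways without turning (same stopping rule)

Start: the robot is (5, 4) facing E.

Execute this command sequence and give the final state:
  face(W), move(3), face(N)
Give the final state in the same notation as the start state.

from: (5, 4) facing E
[1] after face(W): (5, 4) facing W
[2] after move(3): (2, 4) facing W
[3] after face(N): (2, 4) facing N

(2, 4) facing N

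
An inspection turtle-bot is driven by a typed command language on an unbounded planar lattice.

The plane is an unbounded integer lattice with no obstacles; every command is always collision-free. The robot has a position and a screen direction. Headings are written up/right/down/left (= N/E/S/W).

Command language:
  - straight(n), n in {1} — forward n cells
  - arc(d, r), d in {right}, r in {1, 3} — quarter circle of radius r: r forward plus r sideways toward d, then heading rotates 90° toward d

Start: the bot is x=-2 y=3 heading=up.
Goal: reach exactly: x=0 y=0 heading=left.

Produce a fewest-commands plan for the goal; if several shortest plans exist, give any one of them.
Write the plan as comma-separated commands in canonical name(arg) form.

arc(right, 3), arc(right, 3), arc(right, 3), straight(1)

initial: x=-2 y=3 heading=up
t=1 arc(right, 3) ⇒ x=1 y=6 heading=right
t=2 arc(right, 3) ⇒ x=4 y=3 heading=down
t=3 arc(right, 3) ⇒ x=1 y=0 heading=left
t=4 straight(1) ⇒ x=0 y=0 heading=left
shorter routes all fall short; 4 is best.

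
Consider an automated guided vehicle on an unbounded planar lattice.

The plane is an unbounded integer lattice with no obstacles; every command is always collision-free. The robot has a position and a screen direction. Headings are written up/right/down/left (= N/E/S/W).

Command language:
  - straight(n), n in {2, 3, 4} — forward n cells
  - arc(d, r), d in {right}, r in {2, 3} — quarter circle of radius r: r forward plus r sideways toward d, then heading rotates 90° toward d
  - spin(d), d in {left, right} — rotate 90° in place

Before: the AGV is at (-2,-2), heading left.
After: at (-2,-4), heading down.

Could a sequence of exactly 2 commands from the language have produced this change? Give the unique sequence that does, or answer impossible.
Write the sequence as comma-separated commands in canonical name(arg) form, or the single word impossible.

spin(left), straight(2)

key: order matters: swapping spin(left) and straight(2) lands elsewhere
t0: at (-2,-2), heading left
step 1 (spin(left)): at (-2,-2), heading down
step 2 (straight(2)): at (-2,-4), heading down
no rival 2-sequence matches.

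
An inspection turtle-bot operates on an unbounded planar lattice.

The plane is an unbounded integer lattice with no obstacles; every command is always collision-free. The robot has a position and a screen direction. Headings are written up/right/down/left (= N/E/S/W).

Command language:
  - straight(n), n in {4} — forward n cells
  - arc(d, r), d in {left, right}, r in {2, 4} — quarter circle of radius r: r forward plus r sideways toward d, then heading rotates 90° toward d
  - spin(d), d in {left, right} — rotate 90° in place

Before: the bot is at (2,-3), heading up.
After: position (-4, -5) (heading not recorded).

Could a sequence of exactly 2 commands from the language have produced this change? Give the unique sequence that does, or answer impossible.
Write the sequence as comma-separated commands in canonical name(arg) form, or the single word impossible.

arc(left, 2), arc(left, 4)

key: order matters: swapping arc(left, 2) and arc(left, 4) lands elsewhere
from: at (2,-3), heading up
t=1 arc(left, 2) ⇒ at (0,-1), heading left
t=2 arc(left, 4) ⇒ at (-4,-5), heading down
all 49 alternatives checked — unique.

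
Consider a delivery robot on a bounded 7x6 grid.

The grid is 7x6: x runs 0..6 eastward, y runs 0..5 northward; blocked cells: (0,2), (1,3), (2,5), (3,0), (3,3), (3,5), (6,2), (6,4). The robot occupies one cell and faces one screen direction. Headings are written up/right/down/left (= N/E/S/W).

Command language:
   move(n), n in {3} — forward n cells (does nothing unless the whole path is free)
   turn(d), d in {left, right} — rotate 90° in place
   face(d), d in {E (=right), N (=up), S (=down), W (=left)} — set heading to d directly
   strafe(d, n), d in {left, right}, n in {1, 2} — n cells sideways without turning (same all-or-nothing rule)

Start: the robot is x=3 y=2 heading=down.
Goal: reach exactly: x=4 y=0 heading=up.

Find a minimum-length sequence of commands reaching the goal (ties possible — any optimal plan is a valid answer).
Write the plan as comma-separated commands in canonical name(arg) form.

begin: x=3 y=2 heading=down
t=1 strafe(left, 1) ⇒ x=4 y=2 heading=down
t=2 turn(right) ⇒ x=4 y=2 heading=left
t=3 strafe(left, 2) ⇒ x=4 y=0 heading=left
t=4 turn(right) ⇒ x=4 y=0 heading=up
nothing shorter than 4 reaches the goal.

strafe(left, 1), turn(right), strafe(left, 2), turn(right)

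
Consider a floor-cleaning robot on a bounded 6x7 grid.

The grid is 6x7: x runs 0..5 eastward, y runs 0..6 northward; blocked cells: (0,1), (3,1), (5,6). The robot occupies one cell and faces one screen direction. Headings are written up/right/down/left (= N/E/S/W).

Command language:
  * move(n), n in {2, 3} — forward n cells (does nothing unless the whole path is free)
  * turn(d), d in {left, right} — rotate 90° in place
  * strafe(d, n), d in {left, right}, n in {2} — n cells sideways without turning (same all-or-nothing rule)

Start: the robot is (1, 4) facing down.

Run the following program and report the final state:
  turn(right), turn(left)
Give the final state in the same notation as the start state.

t0: (1, 4) facing down
1. turn(right) → (1, 4) facing left
2. turn(left) → (1, 4) facing down

(1, 4) facing down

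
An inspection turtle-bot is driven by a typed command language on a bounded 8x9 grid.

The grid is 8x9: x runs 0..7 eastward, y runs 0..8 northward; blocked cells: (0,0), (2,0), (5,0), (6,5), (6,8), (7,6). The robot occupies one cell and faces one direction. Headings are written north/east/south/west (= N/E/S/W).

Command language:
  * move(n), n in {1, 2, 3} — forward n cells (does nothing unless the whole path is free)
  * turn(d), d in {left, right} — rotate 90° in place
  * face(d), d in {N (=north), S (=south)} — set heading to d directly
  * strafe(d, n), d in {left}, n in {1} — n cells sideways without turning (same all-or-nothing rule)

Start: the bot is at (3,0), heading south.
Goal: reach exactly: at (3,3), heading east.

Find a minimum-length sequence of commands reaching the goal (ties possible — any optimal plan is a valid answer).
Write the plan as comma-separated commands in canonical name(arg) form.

face(N), move(3), turn(right)

t0: at (3,0), heading south
1. face(N) → at (3,0), heading north
2. move(3) → at (3,3), heading north
3. turn(right) → at (3,3), heading east
shorter routes all fall short; 3 is best.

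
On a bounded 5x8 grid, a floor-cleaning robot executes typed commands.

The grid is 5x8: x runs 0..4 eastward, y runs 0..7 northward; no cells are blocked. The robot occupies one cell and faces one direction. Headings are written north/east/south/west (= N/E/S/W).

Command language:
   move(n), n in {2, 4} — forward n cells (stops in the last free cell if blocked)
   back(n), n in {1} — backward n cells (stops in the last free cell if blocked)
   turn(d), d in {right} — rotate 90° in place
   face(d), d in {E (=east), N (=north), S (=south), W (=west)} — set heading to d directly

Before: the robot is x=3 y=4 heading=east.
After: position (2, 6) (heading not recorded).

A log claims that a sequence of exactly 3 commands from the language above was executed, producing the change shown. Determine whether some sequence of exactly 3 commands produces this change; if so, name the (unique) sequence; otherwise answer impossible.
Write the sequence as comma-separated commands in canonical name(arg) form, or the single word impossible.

back(1), face(N), move(2)

key: running move(2) before back(1) would end elsewhere — order is forced
t0: x=3 y=4 heading=east
1. back(1) → x=2 y=4 heading=east
2. face(N) → x=2 y=4 heading=north
3. move(2) → x=2 y=6 heading=north
uniquely the one of 512 3-step routes that fits.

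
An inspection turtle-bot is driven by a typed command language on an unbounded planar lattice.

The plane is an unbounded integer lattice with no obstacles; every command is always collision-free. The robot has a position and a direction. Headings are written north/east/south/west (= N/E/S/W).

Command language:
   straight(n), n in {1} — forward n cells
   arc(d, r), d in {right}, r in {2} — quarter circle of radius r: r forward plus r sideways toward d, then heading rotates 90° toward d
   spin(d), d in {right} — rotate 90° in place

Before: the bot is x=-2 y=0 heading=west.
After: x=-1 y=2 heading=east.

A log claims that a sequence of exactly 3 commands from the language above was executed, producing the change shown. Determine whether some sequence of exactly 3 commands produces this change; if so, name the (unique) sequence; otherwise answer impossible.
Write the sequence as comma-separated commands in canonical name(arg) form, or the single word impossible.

straight(1), spin(right), arc(right, 2)

key: running arc(right, 2) before straight(1) would end elsewhere — order is forced
t0: x=-2 y=0 heading=west
1. straight(1) → x=-3 y=0 heading=west
2. spin(right) → x=-3 y=0 heading=north
3. arc(right, 2) → x=-1 y=2 heading=east
uniquely the one of 27 3-step routes that fits.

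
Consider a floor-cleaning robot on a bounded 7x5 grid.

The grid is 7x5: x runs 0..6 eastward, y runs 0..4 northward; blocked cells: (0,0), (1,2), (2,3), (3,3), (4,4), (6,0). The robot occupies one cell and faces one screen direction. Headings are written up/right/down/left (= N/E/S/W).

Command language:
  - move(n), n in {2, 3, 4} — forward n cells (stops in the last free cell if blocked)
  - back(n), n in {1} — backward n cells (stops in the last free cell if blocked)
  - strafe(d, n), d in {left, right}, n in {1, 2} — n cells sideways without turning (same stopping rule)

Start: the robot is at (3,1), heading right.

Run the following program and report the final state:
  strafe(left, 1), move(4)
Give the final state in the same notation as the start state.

at (6,2), heading right

initial: at (3,1), heading right
t=1 strafe(left, 1) ⇒ at (3,2), heading right
t=2 move(4) ⇒ at (6,2), heading right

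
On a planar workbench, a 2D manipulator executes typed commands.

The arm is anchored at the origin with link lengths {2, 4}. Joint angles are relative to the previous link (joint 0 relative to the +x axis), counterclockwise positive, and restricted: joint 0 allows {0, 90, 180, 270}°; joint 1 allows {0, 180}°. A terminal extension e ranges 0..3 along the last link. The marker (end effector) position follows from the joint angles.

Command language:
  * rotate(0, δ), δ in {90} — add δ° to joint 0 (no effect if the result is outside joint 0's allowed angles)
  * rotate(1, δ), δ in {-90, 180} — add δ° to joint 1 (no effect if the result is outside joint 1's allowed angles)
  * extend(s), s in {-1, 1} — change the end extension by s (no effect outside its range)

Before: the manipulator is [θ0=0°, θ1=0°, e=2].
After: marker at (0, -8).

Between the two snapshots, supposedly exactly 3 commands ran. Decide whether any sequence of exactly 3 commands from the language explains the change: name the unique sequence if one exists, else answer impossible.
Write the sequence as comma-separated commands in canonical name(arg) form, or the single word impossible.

rotate(0, 90), rotate(0, 90), rotate(0, 90)

from: [θ0=0°, θ1=0°, e=2]
[1] after rotate(0, 90): [θ0=90°, θ1=0°, e=2]
[2] after rotate(0, 90): [θ0=180°, θ1=0°, e=2]
[3] after rotate(0, 90): [θ0=270°, θ1=0°, e=2]
all 125 alternatives checked — unique.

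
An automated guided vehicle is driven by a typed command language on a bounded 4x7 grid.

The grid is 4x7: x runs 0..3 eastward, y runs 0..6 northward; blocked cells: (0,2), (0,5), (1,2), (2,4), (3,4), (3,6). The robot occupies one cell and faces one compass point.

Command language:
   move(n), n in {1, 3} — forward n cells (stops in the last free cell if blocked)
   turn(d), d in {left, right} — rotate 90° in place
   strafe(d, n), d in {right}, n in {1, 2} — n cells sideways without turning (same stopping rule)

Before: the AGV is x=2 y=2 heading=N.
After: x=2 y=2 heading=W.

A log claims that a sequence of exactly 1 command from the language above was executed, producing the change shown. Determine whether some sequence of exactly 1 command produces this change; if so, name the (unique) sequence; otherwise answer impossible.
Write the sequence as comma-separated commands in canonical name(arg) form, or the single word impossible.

key: parked at (2,2) the whole time — nothing moves the robot
t0: x=2 y=2 heading=N
[1] after turn(left): x=2 y=2 heading=W
no other 1-command option fits: unique.

turn(left)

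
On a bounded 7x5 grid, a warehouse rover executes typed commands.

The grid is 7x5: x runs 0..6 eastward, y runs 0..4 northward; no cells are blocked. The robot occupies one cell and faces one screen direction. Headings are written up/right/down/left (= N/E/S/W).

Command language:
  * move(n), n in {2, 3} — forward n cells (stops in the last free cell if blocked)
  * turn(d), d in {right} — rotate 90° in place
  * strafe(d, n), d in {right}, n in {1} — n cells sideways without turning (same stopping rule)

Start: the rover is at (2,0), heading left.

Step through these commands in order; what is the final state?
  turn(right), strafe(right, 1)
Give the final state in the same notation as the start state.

begin: at (2,0), heading left
1. turn(right) → at (2,0), heading up
2. strafe(right, 1) → at (3,0), heading up

at (3,0), heading up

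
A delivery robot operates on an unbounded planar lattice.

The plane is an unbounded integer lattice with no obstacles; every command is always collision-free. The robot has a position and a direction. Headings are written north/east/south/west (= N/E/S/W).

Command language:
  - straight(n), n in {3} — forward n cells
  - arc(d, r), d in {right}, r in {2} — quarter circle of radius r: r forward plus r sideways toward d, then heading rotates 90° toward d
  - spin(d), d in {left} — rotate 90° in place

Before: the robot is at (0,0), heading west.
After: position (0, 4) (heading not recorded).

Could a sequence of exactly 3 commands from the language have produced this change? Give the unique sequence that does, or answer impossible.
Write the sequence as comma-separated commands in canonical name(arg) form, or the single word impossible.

arc(right, 2), arc(right, 2), spin(left)

key: running spin(left) before arc(right, 2) would end elsewhere — order is forced
start: at (0,0), heading west
t=1 arc(right, 2) ⇒ at (-2,2), heading north
t=2 arc(right, 2) ⇒ at (0,4), heading east
t=3 spin(left) ⇒ at (0,4), heading north
no rival 3-sequence matches.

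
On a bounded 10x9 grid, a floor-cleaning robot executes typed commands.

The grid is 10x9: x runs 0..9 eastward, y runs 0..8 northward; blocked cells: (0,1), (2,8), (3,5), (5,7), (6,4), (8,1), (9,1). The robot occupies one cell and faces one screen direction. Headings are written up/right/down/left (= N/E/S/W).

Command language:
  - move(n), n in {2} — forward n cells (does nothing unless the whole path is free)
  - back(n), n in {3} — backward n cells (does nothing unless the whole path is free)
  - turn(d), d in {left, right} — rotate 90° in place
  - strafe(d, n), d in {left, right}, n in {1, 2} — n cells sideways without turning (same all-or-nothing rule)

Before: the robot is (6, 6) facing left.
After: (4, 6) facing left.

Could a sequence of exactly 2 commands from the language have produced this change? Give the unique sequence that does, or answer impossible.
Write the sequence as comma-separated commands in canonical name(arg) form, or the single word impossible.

key: still facing W at the end — nothing in the sequence rotates
t0: (6, 6) facing left
step 1 (strafe(left, 2)): (6, 6) facing left
step 2 (move(2)): (4, 6) facing left
no rival 2-sequence matches.

strafe(left, 2), move(2)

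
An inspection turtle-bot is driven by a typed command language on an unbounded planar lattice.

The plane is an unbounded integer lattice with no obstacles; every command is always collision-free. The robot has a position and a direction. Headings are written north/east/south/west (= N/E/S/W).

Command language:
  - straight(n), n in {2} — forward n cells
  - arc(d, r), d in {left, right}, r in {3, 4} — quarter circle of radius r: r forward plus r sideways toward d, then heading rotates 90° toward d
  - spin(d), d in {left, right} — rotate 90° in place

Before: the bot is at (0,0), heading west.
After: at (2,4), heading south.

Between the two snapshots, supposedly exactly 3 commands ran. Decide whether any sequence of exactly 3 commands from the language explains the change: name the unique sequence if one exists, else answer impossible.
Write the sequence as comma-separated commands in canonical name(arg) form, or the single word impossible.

arc(right, 4), arc(right, 3), arc(right, 3)

key: order matters: swapping arc(right, 4) and arc(right, 3) lands elsewhere
t0: at (0,0), heading west
[1] after arc(right, 4): at (-4,4), heading north
[2] after arc(right, 3): at (-1,7), heading east
[3] after arc(right, 3): at (2,4), heading south
no rival 3-sequence matches.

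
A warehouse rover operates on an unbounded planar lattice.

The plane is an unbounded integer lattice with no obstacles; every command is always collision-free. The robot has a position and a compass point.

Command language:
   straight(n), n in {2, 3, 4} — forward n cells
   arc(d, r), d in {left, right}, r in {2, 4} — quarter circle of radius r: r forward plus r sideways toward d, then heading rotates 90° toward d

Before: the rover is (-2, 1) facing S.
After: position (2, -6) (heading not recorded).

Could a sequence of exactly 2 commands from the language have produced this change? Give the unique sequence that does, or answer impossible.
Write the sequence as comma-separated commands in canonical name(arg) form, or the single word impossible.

key: running arc(left, 4) before straight(3) would end elsewhere — order is forced
t0: (-2, 1) facing S
step 1 (straight(3)): (-2, -2) facing S
step 2 (arc(left, 4)): (2, -6) facing E
no rival 2-sequence matches.

straight(3), arc(left, 4)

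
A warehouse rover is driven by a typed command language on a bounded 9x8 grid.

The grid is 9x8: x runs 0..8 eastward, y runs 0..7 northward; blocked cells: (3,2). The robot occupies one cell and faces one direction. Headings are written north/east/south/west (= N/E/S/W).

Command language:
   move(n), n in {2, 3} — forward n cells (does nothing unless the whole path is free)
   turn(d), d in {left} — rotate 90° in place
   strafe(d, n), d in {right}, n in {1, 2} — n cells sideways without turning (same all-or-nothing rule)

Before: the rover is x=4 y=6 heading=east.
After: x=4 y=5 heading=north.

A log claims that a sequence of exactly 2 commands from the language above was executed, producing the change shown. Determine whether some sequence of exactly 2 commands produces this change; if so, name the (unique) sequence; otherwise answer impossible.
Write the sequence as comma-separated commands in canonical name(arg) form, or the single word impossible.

strafe(right, 1), turn(left)

key: position moved to (4,5) AND the heading swung to N — translation plus rotation needed
initial: x=4 y=6 heading=east
[1] after strafe(right, 1): x=4 y=5 heading=east
[2] after turn(left): x=4 y=5 heading=north
no other 2-command option fits: unique.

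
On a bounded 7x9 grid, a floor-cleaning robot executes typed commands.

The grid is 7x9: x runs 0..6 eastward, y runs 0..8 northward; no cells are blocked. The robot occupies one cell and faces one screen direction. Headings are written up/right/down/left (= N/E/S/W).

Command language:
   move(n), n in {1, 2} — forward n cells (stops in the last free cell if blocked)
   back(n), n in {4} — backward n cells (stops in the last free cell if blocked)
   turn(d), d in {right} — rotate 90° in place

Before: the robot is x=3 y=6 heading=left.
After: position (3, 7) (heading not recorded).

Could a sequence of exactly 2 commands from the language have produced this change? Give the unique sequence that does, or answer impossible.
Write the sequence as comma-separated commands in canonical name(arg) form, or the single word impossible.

turn(right), move(1)

key: running move(1) before turn(right) would end elsewhere — order is forced
start: x=3 y=6 heading=left
step 1 (turn(right)): x=3 y=6 heading=up
step 2 (move(1)): x=3 y=7 heading=up
no rival 2-sequence matches.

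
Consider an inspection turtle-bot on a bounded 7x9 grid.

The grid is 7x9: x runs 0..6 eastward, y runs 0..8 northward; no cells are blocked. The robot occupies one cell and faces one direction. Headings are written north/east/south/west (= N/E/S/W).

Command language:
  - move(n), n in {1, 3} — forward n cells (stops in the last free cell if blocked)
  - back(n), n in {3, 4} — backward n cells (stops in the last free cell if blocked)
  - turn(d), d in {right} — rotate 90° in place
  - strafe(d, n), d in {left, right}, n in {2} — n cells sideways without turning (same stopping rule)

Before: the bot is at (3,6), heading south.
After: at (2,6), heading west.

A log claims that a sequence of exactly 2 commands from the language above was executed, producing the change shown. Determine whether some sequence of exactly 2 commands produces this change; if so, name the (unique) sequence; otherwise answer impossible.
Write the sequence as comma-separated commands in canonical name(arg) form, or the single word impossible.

key: order matters: swapping turn(right) and move(1) lands elsewhere
begin: at (3,6), heading south
[1] after turn(right): at (3,6), heading west
[2] after move(1): at (2,6), heading west
no other 2-command option fits: unique.

turn(right), move(1)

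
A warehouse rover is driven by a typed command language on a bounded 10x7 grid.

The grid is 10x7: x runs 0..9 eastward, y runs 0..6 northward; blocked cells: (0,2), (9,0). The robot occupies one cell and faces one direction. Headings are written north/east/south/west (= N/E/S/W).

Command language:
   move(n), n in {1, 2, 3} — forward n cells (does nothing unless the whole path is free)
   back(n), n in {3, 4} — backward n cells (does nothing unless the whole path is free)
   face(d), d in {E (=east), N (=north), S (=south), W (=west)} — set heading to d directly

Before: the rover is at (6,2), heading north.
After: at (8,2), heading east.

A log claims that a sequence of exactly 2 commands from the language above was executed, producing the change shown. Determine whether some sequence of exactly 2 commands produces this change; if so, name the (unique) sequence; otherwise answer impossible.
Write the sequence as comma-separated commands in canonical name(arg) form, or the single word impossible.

face(E), move(2)

key: running move(2) before face(E) would end elsewhere — order is forced
initial: at (6,2), heading north
t=1 face(E) ⇒ at (6,2), heading east
t=2 move(2) ⇒ at (8,2), heading east
no rival 2-sequence matches.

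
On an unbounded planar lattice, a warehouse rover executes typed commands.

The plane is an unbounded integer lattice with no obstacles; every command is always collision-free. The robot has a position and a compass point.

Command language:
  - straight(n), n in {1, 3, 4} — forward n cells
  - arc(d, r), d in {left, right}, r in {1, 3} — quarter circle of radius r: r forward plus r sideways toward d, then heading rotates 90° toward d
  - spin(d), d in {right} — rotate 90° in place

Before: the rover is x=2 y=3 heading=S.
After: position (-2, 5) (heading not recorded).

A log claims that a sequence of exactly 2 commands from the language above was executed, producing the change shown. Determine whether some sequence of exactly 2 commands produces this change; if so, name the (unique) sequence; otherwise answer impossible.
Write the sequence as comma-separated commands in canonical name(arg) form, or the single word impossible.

key: running arc(right, 3) before arc(right, 1) would end elsewhere — order is forced
begin: x=2 y=3 heading=S
1. arc(right, 1) → x=1 y=2 heading=W
2. arc(right, 3) → x=-2 y=5 heading=N
uniquely the one of 64 2-step routes that fits.

arc(right, 1), arc(right, 3)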